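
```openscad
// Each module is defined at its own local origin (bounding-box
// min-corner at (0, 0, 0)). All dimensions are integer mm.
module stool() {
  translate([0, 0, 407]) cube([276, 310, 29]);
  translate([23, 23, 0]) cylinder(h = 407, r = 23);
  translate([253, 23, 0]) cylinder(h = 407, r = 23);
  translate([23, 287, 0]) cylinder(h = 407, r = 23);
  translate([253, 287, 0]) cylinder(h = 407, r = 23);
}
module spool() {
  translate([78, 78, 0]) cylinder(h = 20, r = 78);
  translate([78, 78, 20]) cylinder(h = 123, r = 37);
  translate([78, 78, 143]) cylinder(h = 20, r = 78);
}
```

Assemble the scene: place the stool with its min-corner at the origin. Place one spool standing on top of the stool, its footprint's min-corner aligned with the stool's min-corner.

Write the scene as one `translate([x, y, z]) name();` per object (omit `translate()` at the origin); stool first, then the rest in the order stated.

stool();
translate([0, 0, 436]) spool();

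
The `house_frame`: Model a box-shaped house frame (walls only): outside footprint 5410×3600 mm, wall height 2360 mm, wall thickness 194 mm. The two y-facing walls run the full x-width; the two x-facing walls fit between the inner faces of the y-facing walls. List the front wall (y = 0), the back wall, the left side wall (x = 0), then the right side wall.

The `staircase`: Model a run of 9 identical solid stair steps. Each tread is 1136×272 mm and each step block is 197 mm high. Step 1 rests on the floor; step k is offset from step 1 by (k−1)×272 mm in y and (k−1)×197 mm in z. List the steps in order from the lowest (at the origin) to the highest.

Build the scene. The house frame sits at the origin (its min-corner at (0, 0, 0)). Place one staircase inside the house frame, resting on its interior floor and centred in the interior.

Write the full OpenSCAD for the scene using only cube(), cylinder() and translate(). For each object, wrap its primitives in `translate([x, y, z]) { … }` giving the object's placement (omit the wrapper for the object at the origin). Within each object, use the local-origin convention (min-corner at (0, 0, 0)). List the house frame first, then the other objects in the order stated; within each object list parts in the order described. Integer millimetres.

cube([5410, 194, 2360]);
translate([0, 3406, 0]) cube([5410, 194, 2360]);
translate([0, 194, 0]) cube([194, 3212, 2360]);
translate([5216, 194, 0]) cube([194, 3212, 2360]);
translate([2137, 576, 0]) {
  cube([1136, 272, 197]);
  translate([0, 272, 197]) cube([1136, 272, 197]);
  translate([0, 544, 394]) cube([1136, 272, 197]);
  translate([0, 816, 591]) cube([1136, 272, 197]);
  translate([0, 1088, 788]) cube([1136, 272, 197]);
  translate([0, 1360, 985]) cube([1136, 272, 197]);
  translate([0, 1632, 1182]) cube([1136, 272, 197]);
  translate([0, 1904, 1379]) cube([1136, 272, 197]);
  translate([0, 2176, 1576]) cube([1136, 272, 197]);
}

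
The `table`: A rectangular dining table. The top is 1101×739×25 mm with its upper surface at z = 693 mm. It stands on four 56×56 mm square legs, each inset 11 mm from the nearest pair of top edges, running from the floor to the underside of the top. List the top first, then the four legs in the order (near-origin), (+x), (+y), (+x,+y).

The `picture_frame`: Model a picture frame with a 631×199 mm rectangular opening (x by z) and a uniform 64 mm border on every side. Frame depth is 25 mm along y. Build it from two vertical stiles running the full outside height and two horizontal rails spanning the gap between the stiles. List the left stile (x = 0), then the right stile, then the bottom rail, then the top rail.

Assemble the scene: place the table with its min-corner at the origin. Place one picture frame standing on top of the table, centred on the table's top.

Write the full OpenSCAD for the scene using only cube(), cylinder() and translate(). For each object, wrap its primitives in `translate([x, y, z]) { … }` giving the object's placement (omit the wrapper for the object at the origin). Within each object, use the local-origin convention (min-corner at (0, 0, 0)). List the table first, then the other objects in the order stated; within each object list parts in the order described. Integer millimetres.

translate([0, 0, 668]) cube([1101, 739, 25]);
translate([11, 11, 0]) cube([56, 56, 668]);
translate([1034, 11, 0]) cube([56, 56, 668]);
translate([11, 672, 0]) cube([56, 56, 668]);
translate([1034, 672, 0]) cube([56, 56, 668]);
translate([171, 357, 693]) {
  cube([64, 25, 327]);
  translate([695, 0, 0]) cube([64, 25, 327]);
  translate([64, 0, 0]) cube([631, 25, 64]);
  translate([64, 0, 263]) cube([631, 25, 64]);
}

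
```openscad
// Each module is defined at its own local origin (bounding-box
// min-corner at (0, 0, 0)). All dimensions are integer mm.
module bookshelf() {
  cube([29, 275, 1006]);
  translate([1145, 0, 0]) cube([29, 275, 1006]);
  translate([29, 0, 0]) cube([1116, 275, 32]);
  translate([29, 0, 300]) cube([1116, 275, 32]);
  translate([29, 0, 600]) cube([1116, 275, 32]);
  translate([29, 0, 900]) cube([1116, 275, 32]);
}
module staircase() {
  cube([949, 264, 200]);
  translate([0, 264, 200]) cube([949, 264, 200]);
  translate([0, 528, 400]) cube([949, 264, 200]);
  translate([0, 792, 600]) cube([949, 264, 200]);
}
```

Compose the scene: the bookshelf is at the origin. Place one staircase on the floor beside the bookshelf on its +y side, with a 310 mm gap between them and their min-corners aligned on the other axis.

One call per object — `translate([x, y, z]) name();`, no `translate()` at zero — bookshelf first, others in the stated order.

bookshelf();
translate([0, 585, 0]) staircase();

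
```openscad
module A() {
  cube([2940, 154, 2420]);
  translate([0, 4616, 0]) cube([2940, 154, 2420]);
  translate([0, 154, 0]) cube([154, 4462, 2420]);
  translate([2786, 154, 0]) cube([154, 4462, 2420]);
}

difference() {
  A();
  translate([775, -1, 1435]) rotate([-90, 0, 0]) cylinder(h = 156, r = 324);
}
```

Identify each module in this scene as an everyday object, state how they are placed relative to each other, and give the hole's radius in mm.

The subtracted cylinder has r = 324 mm.

A is a house frame. The house frame has a circular hole through its front wall. The hole's radius is 324 mm.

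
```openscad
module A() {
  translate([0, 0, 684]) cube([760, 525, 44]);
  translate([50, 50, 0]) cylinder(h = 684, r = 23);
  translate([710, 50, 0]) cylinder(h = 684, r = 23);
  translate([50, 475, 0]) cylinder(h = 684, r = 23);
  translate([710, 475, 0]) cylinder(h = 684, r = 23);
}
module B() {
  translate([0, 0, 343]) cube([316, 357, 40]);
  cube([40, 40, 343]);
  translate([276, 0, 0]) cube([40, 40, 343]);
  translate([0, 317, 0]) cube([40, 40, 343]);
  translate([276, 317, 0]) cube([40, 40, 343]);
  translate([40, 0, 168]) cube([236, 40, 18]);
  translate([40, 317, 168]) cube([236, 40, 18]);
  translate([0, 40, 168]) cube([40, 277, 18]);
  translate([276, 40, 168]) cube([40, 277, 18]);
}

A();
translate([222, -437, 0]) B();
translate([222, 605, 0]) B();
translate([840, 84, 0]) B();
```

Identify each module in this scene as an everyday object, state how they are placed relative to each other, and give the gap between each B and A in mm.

A is a table. B is a stool. Three stools sit around the table at the −y, +y, +x sides. The gap between each stool and the table is 80 mm.

Each stool's nearest face is 80 mm from the table's bounding box.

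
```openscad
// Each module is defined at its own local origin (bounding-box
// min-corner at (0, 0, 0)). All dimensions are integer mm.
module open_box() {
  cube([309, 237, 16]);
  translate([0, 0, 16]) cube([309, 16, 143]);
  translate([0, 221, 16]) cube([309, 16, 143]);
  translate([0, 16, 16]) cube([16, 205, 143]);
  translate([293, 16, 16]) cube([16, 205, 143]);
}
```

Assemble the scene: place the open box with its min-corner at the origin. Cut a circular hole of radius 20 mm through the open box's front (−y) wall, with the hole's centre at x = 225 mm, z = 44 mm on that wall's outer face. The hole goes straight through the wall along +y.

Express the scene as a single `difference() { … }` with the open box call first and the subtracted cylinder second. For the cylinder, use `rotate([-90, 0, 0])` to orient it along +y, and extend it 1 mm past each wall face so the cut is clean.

difference() {
  open_box();
  translate([225, -1, 44]) rotate([-90, 0, 0]) cylinder(h = 18, r = 20);
}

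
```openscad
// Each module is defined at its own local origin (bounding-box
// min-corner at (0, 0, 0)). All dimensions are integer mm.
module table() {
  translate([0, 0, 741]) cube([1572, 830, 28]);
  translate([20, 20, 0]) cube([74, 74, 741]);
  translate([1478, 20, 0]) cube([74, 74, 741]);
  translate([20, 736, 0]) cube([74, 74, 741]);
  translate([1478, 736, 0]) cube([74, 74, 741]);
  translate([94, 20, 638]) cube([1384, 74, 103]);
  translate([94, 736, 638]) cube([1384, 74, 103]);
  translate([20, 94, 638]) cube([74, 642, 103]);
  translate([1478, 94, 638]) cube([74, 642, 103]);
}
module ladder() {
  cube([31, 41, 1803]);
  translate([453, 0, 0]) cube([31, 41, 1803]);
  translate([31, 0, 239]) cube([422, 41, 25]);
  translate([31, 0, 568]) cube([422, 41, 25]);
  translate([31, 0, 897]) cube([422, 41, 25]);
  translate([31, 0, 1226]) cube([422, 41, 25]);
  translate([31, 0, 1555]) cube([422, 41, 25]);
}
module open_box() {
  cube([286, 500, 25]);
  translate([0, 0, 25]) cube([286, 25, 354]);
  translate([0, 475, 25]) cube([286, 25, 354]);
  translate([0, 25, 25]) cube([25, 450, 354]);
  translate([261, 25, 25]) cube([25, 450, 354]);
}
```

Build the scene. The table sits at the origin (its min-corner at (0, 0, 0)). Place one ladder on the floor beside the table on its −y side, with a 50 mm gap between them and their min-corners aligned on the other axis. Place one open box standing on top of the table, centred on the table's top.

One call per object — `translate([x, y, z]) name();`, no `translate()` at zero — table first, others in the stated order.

table();
translate([0, -91, 0]) ladder();
translate([643, 165, 769]) open_box();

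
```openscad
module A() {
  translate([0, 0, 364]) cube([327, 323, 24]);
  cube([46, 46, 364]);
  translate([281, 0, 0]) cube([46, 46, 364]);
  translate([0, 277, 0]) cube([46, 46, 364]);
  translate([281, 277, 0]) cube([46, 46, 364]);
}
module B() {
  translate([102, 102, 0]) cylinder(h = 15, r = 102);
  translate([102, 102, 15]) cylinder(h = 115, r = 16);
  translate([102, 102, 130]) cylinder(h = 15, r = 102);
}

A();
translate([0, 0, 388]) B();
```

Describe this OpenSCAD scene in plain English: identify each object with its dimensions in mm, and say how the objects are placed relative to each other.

A is a four-legged stool. The seat is a 327×323×24 mm slab whose top surface is at z = 388 mm; four square legs, each 46×46 mm in cross-section, run from the floor (z = 0) to the underside of the seat, each flush with a corner of the seat.

B is a spool: two coaxial disc flanges of radius 102 mm and thickness 15 mm, joined by a core cylinder of radius 16 mm and height 115 mm. The lower flange rests on z = 0 and the three cylinders share a vertical axis.

The spool is on top of the stool.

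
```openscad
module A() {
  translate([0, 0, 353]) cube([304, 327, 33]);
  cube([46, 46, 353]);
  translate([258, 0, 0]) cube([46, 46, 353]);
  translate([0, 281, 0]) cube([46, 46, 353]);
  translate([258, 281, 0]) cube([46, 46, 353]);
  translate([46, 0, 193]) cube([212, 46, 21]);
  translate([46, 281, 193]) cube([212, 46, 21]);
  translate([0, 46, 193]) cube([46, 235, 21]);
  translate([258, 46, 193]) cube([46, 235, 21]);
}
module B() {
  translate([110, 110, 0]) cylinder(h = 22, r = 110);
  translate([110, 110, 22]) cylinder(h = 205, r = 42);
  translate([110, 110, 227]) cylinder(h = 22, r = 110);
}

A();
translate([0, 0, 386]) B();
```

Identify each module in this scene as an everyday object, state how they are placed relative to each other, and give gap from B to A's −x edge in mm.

A is a stool. B is a spool. The spool is on top of the stool. The gap from the spool to the stool's −x edge is 0 mm.

The spool's min-x is at 0; the stool's min-x is 0; gap = 0 mm.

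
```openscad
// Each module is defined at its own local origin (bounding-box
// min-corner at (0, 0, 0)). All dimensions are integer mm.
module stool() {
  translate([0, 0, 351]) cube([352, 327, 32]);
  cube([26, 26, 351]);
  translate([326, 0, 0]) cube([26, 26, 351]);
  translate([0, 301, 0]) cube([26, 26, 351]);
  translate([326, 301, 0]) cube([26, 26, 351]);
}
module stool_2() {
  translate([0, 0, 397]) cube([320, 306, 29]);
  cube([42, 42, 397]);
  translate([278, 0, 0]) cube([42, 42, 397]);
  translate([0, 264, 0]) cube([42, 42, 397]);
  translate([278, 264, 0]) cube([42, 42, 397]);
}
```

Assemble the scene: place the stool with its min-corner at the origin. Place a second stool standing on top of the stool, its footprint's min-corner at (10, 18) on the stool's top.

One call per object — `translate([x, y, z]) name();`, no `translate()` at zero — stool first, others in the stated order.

stool();
translate([10, 18, 383]) stool_2();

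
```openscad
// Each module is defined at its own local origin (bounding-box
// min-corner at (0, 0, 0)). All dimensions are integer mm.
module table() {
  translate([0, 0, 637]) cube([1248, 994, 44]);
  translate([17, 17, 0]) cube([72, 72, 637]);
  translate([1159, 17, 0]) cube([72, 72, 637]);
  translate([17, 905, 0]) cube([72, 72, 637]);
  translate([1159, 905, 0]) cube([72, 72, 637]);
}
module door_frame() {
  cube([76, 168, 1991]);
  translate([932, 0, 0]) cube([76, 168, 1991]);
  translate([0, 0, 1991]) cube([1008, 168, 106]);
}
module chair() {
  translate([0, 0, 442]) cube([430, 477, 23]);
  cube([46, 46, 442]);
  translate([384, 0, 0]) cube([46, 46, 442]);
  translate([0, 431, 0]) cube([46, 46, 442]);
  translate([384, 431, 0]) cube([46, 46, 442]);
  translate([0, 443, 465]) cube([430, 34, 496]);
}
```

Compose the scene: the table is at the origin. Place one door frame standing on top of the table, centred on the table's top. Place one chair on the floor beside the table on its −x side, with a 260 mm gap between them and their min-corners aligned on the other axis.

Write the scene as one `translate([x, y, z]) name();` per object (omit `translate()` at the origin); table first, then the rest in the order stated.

table();
translate([120, 413, 681]) door_frame();
translate([-690, 0, 0]) chair();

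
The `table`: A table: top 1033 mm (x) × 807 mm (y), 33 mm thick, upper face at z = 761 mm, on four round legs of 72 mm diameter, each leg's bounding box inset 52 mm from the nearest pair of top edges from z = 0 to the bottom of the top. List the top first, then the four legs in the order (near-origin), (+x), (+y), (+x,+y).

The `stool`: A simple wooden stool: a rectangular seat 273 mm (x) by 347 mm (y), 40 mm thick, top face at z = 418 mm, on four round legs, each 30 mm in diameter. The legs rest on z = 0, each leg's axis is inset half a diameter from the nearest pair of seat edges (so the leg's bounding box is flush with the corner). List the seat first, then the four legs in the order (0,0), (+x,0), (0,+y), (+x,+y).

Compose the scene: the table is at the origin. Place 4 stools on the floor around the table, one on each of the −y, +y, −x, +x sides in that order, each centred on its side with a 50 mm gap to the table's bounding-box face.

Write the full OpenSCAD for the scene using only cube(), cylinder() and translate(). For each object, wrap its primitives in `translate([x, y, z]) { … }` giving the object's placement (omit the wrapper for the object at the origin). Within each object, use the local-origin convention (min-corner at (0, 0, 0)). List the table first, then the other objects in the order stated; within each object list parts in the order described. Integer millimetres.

translate([0, 0, 728]) cube([1033, 807, 33]);
translate([88, 88, 0]) cylinder(h = 728, r = 36);
translate([945, 88, 0]) cylinder(h = 728, r = 36);
translate([88, 719, 0]) cylinder(h = 728, r = 36);
translate([945, 719, 0]) cylinder(h = 728, r = 36);
translate([380, -397, 0]) {
  translate([0, 0, 378]) cube([273, 347, 40]);
  translate([15, 15, 0]) cylinder(h = 378, r = 15);
  translate([258, 15, 0]) cylinder(h = 378, r = 15);
  translate([15, 332, 0]) cylinder(h = 378, r = 15);
  translate([258, 332, 0]) cylinder(h = 378, r = 15);
}
translate([380, 857, 0]) {
  translate([0, 0, 378]) cube([273, 347, 40]);
  translate([15, 15, 0]) cylinder(h = 378, r = 15);
  translate([258, 15, 0]) cylinder(h = 378, r = 15);
  translate([15, 332, 0]) cylinder(h = 378, r = 15);
  translate([258, 332, 0]) cylinder(h = 378, r = 15);
}
translate([-323, 230, 0]) {
  translate([0, 0, 378]) cube([273, 347, 40]);
  translate([15, 15, 0]) cylinder(h = 378, r = 15);
  translate([258, 15, 0]) cylinder(h = 378, r = 15);
  translate([15, 332, 0]) cylinder(h = 378, r = 15);
  translate([258, 332, 0]) cylinder(h = 378, r = 15);
}
translate([1083, 230, 0]) {
  translate([0, 0, 378]) cube([273, 347, 40]);
  translate([15, 15, 0]) cylinder(h = 378, r = 15);
  translate([258, 15, 0]) cylinder(h = 378, r = 15);
  translate([15, 332, 0]) cylinder(h = 378, r = 15);
  translate([258, 332, 0]) cylinder(h = 378, r = 15);
}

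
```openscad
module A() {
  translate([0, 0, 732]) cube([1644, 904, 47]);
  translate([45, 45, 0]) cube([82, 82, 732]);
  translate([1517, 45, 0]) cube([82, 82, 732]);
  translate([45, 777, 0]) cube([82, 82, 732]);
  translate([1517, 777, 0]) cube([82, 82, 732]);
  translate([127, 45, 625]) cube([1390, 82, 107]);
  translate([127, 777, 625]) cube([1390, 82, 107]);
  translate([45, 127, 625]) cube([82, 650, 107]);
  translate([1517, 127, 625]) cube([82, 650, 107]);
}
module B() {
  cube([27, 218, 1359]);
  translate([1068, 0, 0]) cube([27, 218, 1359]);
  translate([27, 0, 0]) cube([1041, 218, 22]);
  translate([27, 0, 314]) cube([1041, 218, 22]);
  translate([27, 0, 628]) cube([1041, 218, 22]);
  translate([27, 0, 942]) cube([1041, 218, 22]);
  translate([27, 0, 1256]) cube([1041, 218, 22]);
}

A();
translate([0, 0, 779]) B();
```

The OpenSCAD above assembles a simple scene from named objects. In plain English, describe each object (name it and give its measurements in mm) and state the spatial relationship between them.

A is a table: top 1644 mm (x) × 904 mm (y), 47 mm thick, upper face at z = 779 mm, on four 82×82 mm square legs, each inset 45 mm from the nearest pair of top edges, running from z = 0 to the bottom of the top. Four apron rails, 82 mm thick and 107 mm tall, run between adjacent legs with their top edges flush with the underside of the top and their outer faces flush with the legs' outer faces.

B is an open bookshelf. Two side panels, each 27 mm thick, 218 mm deep and 1359 mm tall, stand 1095 mm apart (outside-to-outside). Between them sit 5 shelves, each 22 mm thick and 218 mm deep, spanning the full gap between the sides. The bottom shelf rests on the floor (its underside at z = 0) and the clear gap between one shelf's top and the next shelf's underside is 292 mm.

The bookshelf is on top of the table.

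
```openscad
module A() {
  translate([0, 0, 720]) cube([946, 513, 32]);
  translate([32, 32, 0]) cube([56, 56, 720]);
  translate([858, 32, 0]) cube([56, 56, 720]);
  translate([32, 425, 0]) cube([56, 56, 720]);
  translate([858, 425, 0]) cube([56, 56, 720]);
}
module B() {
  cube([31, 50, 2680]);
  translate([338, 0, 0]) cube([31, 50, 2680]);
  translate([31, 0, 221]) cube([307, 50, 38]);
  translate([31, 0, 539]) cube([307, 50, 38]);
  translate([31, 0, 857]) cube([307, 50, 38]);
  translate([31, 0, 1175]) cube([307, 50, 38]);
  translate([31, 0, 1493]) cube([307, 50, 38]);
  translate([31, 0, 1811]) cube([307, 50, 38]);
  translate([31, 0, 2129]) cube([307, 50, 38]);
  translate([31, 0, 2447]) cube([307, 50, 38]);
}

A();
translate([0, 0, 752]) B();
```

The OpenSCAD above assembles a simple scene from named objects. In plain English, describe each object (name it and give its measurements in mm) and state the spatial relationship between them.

A is a rectangular dining table. The top is 946×513×32 mm with its upper surface at z = 752 mm. It stands on four 56×56 mm square legs, each inset 32 mm from the nearest pair of top edges, running from the floor to the underside of the top.

B is a wooden ladder with two side rails of 31×50 mm section and 2680 mm height, set 369 mm apart overall. Between them run 8 rectangular rungs (50 mm deep, 38 mm thick), front faces flush with the rails' −y face. The bottom of the first rung is 221 mm above the floor and each subsequent rung is 318 mm higher than the one below.

The ladder is on top of the table.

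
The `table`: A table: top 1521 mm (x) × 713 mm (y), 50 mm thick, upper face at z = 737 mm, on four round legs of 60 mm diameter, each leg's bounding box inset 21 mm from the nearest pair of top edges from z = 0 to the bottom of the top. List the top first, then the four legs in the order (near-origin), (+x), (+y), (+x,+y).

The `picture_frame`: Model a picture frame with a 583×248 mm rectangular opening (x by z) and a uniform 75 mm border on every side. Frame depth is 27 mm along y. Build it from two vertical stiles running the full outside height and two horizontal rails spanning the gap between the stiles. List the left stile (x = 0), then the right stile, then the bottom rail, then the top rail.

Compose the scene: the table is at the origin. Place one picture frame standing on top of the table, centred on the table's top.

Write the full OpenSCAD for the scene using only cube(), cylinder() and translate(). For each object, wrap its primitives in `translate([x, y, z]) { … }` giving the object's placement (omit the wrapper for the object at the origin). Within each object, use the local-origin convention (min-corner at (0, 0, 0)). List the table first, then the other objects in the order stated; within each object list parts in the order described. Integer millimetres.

translate([0, 0, 687]) cube([1521, 713, 50]);
translate([51, 51, 0]) cylinder(h = 687, r = 30);
translate([1470, 51, 0]) cylinder(h = 687, r = 30);
translate([51, 662, 0]) cylinder(h = 687, r = 30);
translate([1470, 662, 0]) cylinder(h = 687, r = 30);
translate([394, 343, 737]) {
  cube([75, 27, 398]);
  translate([658, 0, 0]) cube([75, 27, 398]);
  translate([75, 0, 0]) cube([583, 27, 75]);
  translate([75, 0, 323]) cube([583, 27, 75]);
}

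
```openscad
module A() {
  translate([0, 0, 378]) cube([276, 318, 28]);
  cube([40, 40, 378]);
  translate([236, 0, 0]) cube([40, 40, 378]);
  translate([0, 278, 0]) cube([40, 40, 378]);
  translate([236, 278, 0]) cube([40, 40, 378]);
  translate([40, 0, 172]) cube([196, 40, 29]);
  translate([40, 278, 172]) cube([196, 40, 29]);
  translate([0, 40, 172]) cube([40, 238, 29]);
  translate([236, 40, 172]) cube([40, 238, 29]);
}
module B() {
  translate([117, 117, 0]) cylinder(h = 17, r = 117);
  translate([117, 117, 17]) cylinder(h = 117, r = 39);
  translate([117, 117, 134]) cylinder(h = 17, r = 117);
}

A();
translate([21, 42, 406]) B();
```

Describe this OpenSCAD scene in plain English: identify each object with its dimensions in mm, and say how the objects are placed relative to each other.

A is a four-legged stool. The seat is 276×318 mm, 28 mm thick, top at z = 406 mm. It stands on four square legs, each 40×40 mm in cross-section, from z = 0 to the seat underside, each flush with a corner of the seat. Four stretchers, 40 mm wide and 29 mm tall, connect adjacent legs with their undersides at z = 172 mm, each running between the inner faces of the legs it joins and aligned with the legs' outer faces on the other axis.

B is a spool: two coaxial disc flanges of radius 117 mm and thickness 17 mm, joined by a core cylinder of radius 39 mm and height 117 mm. The lower flange rests on z = 0 and the three cylinders share a vertical axis.

The spool is on top of the stool, centred.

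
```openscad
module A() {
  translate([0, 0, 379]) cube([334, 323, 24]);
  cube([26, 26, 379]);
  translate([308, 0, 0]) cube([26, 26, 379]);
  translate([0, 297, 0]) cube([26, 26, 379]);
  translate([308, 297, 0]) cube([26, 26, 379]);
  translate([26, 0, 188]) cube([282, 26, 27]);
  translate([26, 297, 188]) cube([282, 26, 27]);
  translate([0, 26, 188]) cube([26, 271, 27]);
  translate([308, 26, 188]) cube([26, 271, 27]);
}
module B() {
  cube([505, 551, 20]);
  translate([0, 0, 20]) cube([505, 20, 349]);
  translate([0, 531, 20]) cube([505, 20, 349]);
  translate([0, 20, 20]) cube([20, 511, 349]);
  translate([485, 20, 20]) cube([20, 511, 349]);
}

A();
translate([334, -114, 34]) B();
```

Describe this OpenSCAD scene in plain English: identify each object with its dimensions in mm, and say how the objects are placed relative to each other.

A is a four-legged stool. The seat is 334×323 mm, 24 mm thick, top at z = 403 mm. It stands on four square legs, each 26×26 mm in cross-section, from z = 0 to the seat underside, each flush with a corner of the seat. Four stretchers, 26 mm wide and 27 mm tall, connect adjacent legs with their undersides at z = 188 mm, each running between the inner faces of the legs it joins and aligned with the legs' outer faces on the other axis.

B is an open storage box with external size 505×551×369 mm and wall thickness 20 mm (the base is also 20 mm thick). The base covers the whole footprint; the four walls stand on the base, with the y-facing walls full-width and the x-facing walls fitting between their inner faces.

The open box is beside the stool with their tops flush at z = 403.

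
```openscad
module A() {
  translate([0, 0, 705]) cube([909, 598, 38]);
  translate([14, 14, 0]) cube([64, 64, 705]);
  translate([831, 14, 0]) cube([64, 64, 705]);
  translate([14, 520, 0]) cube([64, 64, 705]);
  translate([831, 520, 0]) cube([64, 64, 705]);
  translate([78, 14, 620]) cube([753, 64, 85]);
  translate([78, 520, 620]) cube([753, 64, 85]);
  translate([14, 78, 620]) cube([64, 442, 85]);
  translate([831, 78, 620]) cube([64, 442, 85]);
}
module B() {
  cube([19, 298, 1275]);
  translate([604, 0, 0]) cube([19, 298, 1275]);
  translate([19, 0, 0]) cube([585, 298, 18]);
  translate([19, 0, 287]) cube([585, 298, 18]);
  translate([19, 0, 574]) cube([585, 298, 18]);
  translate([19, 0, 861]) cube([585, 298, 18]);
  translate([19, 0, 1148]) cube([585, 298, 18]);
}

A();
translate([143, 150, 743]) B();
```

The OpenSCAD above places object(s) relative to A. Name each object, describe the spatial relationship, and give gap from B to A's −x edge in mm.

A is a table. B is a bookshelf. The bookshelf is on top of the table, centred. The gap from the bookshelf to the table's −x edge is 143 mm.

The bookshelf's min-x is at 143; the table's min-x is 0; gap = 143 mm.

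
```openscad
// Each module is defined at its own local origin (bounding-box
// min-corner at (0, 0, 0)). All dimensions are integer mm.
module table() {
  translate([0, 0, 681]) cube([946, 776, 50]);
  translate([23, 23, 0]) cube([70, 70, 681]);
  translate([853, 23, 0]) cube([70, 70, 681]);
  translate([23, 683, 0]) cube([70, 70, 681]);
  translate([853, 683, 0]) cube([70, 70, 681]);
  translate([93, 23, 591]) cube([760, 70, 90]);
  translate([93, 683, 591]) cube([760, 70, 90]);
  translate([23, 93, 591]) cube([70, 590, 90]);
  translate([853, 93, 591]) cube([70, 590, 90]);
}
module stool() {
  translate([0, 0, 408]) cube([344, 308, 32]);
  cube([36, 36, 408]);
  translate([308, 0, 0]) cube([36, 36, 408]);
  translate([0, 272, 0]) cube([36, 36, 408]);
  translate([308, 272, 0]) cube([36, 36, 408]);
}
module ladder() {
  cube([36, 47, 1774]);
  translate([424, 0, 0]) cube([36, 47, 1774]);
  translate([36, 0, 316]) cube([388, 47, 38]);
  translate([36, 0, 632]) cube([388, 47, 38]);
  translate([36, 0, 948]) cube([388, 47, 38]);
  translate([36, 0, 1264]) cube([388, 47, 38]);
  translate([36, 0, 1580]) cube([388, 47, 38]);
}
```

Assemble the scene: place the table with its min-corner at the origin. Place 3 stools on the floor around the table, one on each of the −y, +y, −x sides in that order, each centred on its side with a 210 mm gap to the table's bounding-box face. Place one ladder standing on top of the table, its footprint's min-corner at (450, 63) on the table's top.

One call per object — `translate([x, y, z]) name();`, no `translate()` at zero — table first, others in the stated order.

table();
translate([301, -518, 0]) stool();
translate([301, 986, 0]) stool();
translate([-554, 234, 0]) stool();
translate([450, 63, 731]) ladder();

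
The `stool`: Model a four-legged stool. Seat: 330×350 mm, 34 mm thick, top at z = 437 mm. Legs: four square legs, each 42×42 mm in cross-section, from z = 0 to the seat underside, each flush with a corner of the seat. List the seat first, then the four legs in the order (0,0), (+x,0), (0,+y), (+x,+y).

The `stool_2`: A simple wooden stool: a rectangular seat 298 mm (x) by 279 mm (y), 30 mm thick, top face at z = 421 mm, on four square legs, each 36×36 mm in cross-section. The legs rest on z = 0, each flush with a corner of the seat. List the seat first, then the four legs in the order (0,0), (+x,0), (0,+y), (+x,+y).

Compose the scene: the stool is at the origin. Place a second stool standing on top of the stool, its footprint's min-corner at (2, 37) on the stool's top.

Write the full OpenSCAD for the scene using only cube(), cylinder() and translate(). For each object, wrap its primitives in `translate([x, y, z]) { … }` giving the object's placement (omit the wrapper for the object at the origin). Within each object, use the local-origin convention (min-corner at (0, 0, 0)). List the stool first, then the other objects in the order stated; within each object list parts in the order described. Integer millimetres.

translate([0, 0, 403]) cube([330, 350, 34]);
cube([42, 42, 403]);
translate([288, 0, 0]) cube([42, 42, 403]);
translate([0, 308, 0]) cube([42, 42, 403]);
translate([288, 308, 0]) cube([42, 42, 403]);
translate([2, 37, 437]) {
  translate([0, 0, 391]) cube([298, 279, 30]);
  cube([36, 36, 391]);
  translate([262, 0, 0]) cube([36, 36, 391]);
  translate([0, 243, 0]) cube([36, 36, 391]);
  translate([262, 243, 0]) cube([36, 36, 391]);
}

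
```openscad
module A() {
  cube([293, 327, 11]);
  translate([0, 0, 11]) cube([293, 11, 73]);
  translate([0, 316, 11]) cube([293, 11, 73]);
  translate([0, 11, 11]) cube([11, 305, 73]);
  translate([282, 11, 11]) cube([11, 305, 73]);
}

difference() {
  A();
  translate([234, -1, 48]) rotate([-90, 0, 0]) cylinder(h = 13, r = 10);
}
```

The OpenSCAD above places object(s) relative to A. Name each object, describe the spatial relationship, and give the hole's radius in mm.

The subtracted cylinder has r = 10 mm.

A is an open box. The open box has a circular hole through its front wall. The hole's radius is 10 mm.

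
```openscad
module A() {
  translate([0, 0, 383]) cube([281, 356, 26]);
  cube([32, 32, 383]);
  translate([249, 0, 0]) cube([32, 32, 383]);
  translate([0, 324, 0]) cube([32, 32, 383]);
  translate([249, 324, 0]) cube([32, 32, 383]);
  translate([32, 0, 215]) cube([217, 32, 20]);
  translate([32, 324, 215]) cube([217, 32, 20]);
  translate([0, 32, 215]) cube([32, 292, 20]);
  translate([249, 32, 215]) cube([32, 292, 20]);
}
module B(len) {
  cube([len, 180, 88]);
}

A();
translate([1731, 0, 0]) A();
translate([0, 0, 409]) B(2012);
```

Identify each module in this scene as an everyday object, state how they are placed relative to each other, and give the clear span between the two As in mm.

A is a stool. B is a beam. A beam spans the tops of two stools. The clear span between the two stools is 1450 mm.

Second stool starts at x = 1731; first ends at x = 281; clear span = 1731 − 281 = 1450 mm.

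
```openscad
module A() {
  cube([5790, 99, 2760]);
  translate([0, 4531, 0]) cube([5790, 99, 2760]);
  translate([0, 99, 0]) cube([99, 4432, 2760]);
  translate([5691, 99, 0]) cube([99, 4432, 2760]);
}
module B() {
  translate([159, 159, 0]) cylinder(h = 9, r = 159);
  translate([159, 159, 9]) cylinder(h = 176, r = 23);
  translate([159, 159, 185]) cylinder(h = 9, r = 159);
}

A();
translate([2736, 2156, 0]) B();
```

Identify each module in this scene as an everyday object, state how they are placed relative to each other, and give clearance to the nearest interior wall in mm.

A is a house frame. B is a spool. The spool sits inside the house frame, centred. The clearance to the nearest interior wall is 2057 mm.

Clearances: x = 2637, y = 2057; minimum 2057 mm.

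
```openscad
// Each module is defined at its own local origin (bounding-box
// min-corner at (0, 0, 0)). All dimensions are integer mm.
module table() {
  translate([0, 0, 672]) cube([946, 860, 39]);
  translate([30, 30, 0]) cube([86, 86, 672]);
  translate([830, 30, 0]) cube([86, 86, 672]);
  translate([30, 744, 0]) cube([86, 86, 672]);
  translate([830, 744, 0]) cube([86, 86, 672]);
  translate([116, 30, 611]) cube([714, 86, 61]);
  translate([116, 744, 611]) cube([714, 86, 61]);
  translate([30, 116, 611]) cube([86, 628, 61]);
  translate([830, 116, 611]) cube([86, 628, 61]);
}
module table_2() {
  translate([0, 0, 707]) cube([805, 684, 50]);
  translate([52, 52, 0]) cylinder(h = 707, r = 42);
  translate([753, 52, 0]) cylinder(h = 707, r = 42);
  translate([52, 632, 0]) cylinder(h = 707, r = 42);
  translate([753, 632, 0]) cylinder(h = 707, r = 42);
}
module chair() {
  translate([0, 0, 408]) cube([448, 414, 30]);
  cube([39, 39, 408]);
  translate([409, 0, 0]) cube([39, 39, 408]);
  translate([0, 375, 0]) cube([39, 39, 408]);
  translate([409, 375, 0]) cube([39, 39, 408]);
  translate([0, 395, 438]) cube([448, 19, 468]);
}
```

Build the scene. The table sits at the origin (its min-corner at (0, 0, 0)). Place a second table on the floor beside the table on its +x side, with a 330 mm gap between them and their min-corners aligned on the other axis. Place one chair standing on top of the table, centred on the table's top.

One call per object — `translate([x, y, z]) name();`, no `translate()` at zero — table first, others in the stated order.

table();
translate([1276, 0, 0]) table_2();
translate([249, 223, 711]) chair();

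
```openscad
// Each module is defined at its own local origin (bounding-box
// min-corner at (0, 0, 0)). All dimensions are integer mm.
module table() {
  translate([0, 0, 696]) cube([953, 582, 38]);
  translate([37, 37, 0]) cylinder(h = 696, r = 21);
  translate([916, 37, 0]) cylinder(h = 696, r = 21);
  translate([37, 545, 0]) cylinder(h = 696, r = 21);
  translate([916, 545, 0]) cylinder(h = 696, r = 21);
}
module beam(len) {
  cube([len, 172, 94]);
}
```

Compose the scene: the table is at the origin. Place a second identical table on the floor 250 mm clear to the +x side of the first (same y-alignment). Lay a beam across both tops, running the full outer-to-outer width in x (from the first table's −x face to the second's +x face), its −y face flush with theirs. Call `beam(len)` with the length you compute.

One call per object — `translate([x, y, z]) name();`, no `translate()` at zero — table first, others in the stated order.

table();
translate([1203, 0, 0]) table();
translate([0, 0, 734]) beam(2156);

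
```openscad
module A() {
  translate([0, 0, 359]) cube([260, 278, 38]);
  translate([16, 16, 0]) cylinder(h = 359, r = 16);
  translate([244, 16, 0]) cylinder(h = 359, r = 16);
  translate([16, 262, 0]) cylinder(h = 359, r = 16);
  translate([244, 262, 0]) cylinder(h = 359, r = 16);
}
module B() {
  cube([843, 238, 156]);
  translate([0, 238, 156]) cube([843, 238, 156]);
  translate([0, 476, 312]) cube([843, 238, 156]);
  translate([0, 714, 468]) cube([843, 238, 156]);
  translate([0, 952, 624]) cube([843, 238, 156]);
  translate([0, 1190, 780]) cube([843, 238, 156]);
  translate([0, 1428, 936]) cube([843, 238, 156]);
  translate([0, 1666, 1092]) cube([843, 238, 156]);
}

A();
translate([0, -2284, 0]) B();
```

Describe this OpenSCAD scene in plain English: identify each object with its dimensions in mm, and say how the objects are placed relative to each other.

A is a four-legged stool. The seat is a 260×278×38 mm slab whose top surface is at z = 397 mm; four round legs, each 32 mm in diameter, run from the floor (z = 0) to the underside of the seat, each leg's axis is inset half a diameter from the nearest pair of seat edges (so the leg's bounding box is flush with the corner).

B is a run of 8 identical solid stair steps. Each tread is 843×238 mm and each step block is 156 mm high. Step 1 rests on the floor; step k is offset from step 1 by (k−1)×238 mm in y and (k−1)×156 mm in z.

The staircase is on the floor beside the stool on its −y side.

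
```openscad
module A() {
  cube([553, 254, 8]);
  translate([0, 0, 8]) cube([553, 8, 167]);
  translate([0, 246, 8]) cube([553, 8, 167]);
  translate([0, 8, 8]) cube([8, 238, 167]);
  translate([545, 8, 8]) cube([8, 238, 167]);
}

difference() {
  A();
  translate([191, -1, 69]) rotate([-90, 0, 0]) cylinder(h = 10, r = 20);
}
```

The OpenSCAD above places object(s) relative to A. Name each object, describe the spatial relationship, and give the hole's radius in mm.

A is an open box. The open box has a circular hole through its front wall. The hole's radius is 20 mm.

The subtracted cylinder has r = 20 mm.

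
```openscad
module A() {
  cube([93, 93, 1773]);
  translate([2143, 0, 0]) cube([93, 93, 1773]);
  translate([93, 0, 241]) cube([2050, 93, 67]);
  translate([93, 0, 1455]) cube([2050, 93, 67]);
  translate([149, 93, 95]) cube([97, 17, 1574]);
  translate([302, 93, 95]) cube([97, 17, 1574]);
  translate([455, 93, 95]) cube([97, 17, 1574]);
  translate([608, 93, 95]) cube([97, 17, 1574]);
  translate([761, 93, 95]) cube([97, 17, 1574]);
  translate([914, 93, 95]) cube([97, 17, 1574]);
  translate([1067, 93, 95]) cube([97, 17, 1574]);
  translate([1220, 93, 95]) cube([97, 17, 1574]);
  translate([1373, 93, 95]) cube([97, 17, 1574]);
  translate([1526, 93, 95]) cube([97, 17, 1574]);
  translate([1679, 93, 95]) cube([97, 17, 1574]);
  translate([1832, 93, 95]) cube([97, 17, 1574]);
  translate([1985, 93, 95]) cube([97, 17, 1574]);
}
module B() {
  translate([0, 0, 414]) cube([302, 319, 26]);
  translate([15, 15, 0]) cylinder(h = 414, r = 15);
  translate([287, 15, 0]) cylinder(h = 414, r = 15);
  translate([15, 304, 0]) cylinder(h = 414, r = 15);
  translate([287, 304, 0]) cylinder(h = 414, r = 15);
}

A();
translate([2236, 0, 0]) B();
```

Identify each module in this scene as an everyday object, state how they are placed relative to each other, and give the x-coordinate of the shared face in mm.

A is a fence section. B is a stool. The stool is against the fence section's +x side, with their −y faces flush. The x-coordinate of the shared face is 2236 mm.

The fence section's +x face and the stool's −x face are both at x = 2236 mm.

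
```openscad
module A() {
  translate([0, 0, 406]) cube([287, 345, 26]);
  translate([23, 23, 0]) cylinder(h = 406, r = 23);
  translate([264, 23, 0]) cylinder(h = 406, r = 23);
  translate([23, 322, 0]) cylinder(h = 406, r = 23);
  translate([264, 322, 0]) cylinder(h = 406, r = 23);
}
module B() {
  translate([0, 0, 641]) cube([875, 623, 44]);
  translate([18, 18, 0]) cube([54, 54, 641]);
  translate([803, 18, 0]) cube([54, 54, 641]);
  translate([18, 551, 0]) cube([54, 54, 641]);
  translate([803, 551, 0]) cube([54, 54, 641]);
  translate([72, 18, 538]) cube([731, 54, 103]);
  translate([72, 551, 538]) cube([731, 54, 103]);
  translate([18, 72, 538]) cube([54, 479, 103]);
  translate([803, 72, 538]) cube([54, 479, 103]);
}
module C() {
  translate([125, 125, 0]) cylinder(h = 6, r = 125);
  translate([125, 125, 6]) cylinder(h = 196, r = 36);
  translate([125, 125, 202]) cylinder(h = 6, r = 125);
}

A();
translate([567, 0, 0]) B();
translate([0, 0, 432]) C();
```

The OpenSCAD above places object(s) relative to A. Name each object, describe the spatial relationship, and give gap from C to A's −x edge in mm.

The spool's min-x is at 0; the stool's min-x is 0; gap = 0 mm.

A is a stool. B is a table. C is a spool. The table is on the floor beside the stool on its +x side. The spool is on top of the stool. The gap from the spool to the stool's −x edge is 0 mm.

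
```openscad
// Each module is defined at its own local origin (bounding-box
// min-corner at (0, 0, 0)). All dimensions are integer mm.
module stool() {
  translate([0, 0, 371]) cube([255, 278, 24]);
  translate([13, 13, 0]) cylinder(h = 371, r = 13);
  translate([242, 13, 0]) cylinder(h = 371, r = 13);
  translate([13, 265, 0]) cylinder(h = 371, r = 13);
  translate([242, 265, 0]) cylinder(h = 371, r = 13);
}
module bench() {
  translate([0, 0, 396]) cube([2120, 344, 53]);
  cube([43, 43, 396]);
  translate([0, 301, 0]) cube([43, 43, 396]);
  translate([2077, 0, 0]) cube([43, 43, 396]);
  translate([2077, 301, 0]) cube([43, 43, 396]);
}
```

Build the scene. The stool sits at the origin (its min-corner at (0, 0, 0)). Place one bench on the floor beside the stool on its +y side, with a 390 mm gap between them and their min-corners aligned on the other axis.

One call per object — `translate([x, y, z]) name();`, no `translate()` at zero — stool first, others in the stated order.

stool();
translate([0, 668, 0]) bench();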